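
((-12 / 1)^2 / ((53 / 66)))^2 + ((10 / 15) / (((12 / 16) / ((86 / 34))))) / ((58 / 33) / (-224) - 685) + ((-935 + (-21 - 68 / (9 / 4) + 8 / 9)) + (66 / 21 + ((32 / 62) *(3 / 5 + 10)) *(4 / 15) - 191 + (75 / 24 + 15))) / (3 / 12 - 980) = 495942582930009338074841 / 15422487452918923650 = 32157.11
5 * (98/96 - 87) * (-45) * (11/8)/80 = 680955/2048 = 332.50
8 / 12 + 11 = 35 / 3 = 11.67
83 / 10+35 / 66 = 1457 / 165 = 8.83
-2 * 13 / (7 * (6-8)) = 13 / 7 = 1.86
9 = 9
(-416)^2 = 173056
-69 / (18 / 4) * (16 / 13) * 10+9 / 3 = -7243 / 39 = -185.72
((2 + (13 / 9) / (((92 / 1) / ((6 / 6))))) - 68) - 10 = -62915 / 828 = -75.98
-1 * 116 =-116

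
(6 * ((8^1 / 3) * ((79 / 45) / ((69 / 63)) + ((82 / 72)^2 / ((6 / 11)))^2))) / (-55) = -50466396091 / 23903035200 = -2.11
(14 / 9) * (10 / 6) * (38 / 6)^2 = 25270 / 243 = 103.99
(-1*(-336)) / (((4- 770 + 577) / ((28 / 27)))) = -448 / 243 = -1.84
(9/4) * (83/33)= 249/44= 5.66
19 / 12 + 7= 103 / 12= 8.58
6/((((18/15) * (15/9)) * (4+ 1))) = 3/5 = 0.60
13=13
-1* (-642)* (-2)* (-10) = 12840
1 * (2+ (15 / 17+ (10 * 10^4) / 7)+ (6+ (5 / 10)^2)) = 6804347 / 476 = 14294.85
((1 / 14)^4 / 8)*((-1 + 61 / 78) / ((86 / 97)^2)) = -159953 / 177293835264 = -0.00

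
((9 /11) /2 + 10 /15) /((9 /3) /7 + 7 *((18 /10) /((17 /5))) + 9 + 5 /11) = 8449 /106728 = 0.08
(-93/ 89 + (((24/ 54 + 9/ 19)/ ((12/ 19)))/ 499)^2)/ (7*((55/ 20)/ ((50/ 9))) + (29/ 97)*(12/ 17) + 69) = -11134960679903975/ 774444875672959434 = -0.01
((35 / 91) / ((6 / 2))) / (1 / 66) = 110 / 13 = 8.46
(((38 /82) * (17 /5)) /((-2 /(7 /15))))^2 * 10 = 5112121 /3782250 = 1.35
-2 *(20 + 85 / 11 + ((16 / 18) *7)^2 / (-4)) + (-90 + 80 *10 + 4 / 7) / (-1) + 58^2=16324300 / 6237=2617.33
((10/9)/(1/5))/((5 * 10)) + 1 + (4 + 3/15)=239/45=5.31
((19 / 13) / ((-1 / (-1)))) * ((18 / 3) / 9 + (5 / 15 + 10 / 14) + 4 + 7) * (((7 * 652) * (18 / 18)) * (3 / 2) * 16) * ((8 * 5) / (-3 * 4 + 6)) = -176405120 / 13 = -13569624.62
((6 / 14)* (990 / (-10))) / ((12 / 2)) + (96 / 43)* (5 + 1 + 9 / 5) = 31131 / 3010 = 10.34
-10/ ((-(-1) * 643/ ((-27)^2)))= -7290/ 643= -11.34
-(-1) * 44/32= 1.38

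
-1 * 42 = -42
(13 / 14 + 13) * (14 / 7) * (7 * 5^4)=121875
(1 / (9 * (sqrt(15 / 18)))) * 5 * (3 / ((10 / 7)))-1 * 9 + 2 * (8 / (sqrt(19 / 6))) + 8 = -1 + 7 * sqrt(30) / 30 + 16 * sqrt(114) / 19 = 9.27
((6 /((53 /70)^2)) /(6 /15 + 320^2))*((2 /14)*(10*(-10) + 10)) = -945000 /719106809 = -0.00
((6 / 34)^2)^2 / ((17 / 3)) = 243 / 1419857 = 0.00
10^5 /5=20000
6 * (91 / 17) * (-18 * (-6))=58968 / 17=3468.71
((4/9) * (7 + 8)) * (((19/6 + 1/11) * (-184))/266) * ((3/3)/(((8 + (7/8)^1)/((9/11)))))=-1582400/1142603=-1.38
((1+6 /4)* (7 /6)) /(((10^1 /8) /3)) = 7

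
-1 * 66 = -66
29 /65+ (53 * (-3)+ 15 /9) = -30593 /195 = -156.89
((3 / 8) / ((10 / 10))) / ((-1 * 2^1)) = -3 / 16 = -0.19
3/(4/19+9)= 0.33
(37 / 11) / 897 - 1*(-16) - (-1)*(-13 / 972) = 51119759 / 3196908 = 15.99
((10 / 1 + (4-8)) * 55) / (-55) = -6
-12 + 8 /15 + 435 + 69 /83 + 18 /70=3700579 /8715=424.62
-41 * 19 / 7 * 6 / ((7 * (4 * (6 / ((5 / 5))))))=-779 / 196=-3.97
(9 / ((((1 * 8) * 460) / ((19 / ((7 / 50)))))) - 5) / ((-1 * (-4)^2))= 12025 / 41216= 0.29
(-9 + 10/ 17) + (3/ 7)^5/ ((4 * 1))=-9609473/ 1142876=-8.41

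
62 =62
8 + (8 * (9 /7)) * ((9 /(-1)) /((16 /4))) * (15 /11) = -1814 /77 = -23.56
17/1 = 17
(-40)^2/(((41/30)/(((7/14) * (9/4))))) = 54000/41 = 1317.07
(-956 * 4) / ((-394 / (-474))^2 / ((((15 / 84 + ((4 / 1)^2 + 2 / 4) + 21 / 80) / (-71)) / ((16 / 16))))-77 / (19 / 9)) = 38716588014768 / 398600455939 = 97.13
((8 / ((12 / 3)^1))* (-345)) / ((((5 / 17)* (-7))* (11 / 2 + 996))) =4692 / 14021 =0.33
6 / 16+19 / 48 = 37 / 48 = 0.77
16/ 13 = 1.23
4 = 4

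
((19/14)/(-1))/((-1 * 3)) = 19/42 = 0.45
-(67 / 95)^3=-300763 / 857375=-0.35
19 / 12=1.58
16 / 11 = 1.45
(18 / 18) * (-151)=-151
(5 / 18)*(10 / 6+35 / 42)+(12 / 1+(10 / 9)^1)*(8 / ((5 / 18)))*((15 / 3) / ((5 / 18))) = 1223549 / 180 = 6797.49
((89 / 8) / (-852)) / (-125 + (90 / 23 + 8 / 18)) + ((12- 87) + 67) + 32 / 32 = -7.00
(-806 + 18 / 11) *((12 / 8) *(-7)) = 92904 / 11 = 8445.82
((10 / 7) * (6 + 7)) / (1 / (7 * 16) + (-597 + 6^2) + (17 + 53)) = -2080 / 54991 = -0.04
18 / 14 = 9 / 7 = 1.29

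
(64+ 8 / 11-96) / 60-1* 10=-1736 / 165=-10.52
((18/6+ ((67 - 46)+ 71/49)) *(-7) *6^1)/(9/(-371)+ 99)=-66091/6120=-10.80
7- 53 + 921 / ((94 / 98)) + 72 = 46351 / 47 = 986.19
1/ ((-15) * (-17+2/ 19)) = 19/ 4815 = 0.00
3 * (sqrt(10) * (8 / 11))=24 * sqrt(10) / 11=6.90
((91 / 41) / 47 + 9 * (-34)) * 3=-1768713 / 1927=-917.86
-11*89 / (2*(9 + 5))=-979 / 28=-34.96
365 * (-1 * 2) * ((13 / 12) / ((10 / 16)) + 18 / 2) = -23506 / 3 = -7835.33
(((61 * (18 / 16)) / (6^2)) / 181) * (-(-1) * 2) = 0.02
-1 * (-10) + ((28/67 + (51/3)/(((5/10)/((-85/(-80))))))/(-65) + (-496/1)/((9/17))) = -290811563/313560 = -927.45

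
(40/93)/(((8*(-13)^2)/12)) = 20/5239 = 0.00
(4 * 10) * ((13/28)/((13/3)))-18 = -96/7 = -13.71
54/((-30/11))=-99/5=-19.80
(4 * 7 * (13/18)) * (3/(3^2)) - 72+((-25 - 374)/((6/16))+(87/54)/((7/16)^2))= -1120.84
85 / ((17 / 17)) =85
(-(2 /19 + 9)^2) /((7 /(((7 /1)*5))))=-149645 /361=-414.53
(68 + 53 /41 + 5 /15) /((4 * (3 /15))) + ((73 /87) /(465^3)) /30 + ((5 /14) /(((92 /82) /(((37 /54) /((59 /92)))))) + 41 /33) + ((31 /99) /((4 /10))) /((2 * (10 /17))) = 17455903575658988171 /195517641997755000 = 89.28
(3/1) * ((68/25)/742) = 102/9275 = 0.01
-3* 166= -498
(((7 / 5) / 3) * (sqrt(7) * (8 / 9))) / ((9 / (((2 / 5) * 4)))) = 448 * sqrt(7) / 6075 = 0.20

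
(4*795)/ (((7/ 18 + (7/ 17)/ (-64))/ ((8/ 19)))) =49821696/ 14231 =3500.93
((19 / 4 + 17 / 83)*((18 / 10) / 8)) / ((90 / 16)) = 329 / 1660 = 0.20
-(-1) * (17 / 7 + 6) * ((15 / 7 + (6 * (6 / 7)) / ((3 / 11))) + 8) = 1711 / 7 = 244.43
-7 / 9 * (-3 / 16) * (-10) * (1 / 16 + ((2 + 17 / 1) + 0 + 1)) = -29.26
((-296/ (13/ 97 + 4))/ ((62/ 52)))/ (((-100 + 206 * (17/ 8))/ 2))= -5972096/ 16794281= -0.36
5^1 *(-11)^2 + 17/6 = 3647/6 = 607.83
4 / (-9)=-4 / 9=-0.44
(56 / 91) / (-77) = -8 / 1001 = -0.01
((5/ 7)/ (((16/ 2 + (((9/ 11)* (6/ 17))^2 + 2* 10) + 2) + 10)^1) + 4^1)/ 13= 39421773/ 127552516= 0.31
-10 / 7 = -1.43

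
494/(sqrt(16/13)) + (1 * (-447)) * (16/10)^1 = -3576/5 + 247 * sqrt(13)/2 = -269.91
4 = 4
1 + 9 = 10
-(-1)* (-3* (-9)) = 27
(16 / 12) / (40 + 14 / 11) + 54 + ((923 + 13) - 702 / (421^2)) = 990.03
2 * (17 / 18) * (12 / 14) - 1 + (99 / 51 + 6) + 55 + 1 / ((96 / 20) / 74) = 37593 / 476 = 78.98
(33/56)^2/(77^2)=9/153664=0.00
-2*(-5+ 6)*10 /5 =-4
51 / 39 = 17 / 13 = 1.31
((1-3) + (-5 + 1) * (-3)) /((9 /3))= 10 /3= 3.33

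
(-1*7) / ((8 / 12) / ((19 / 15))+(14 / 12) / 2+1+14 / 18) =-4788 / 1975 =-2.42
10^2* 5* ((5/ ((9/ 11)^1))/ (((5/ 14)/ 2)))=154000/ 9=17111.11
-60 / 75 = -4 / 5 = -0.80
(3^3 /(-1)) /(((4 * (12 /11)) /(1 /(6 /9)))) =-297 /32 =-9.28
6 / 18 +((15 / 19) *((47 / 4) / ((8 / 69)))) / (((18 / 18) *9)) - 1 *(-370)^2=-136890.78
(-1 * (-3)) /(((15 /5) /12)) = 12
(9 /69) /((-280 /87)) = -0.04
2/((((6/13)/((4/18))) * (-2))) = -13/27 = -0.48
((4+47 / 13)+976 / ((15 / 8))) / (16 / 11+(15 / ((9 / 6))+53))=1132879 / 138255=8.19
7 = 7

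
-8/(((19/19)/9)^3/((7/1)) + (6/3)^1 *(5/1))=-40824/51031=-0.80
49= 49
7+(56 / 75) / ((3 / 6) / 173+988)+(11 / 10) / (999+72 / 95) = 11366740376143 / 1623389623650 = 7.00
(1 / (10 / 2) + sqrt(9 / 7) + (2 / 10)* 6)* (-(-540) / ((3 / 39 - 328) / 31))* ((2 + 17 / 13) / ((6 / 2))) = -15996 / 203 - 239940* sqrt(7) / 9947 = -142.62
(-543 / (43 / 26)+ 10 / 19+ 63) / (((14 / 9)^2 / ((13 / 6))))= -75935691 / 320264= -237.10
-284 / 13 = -21.85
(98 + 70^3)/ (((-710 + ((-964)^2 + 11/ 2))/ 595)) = 136095540/ 619061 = 219.84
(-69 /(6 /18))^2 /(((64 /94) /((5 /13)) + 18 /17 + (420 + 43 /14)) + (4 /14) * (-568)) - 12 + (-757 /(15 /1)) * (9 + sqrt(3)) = -22385478213 /73719865 - 757 * sqrt(3) /15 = -391.07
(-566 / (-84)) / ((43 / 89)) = 25187 / 1806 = 13.95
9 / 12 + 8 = 35 / 4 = 8.75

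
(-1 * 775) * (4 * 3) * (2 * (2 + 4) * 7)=-781200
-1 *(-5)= 5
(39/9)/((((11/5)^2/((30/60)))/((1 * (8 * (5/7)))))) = 2.56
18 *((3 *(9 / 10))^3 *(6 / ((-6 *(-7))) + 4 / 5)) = 5845851 / 17500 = 334.05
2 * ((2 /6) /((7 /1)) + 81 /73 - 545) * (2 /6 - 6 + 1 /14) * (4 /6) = 391844170 /96579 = 4057.24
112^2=12544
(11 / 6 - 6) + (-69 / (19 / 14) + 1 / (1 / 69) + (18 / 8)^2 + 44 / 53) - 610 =-28523851 / 48336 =-590.12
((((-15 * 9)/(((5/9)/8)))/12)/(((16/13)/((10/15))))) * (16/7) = -1404/7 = -200.57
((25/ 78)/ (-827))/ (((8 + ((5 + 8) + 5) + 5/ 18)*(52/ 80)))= -1500/ 66107899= -0.00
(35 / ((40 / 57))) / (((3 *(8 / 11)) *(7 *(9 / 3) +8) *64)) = 0.01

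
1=1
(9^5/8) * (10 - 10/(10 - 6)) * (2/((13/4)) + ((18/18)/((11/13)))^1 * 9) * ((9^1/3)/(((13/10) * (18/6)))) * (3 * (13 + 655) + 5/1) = 14315607792675/14872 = 962587936.57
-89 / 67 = -1.33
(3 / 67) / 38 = 0.00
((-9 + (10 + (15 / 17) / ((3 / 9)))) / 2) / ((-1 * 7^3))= -0.01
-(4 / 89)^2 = -16 / 7921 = -0.00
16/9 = 1.78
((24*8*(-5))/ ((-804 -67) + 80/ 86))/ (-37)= -0.03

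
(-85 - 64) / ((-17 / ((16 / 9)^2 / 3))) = 9.23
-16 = -16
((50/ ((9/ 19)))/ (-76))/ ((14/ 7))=-25/ 36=-0.69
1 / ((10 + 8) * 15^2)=1 / 4050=0.00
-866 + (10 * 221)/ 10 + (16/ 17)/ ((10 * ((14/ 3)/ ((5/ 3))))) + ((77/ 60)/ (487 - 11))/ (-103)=-644.97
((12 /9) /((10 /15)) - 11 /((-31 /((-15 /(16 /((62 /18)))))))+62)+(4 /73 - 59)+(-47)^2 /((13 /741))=125916.91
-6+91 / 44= -173 / 44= -3.93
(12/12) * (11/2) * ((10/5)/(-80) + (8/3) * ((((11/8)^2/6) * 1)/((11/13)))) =7667/1440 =5.32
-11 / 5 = -2.20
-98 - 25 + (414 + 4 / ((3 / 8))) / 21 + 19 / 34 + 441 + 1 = 103973 / 306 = 339.78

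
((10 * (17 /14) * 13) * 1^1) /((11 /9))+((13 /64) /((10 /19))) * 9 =6535971 /49280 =132.63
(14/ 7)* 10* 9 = 180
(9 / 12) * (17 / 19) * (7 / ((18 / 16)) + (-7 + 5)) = 17 / 6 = 2.83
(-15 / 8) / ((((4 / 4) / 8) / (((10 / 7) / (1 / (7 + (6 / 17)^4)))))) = -87891450 / 584647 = -150.33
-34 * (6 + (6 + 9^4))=-223482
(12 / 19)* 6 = 72 / 19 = 3.79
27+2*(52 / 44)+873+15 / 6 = 19907 / 22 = 904.86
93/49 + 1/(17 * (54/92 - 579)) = 1.90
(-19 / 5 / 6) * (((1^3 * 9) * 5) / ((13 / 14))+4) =-6479 / 195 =-33.23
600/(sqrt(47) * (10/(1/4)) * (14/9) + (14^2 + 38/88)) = -18482191200/22484273831 + 5854464000 * sqrt(47)/22484273831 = 0.96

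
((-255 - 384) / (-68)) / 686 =639 / 46648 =0.01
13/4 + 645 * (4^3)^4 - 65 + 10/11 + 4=476137387579/44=10821304263.16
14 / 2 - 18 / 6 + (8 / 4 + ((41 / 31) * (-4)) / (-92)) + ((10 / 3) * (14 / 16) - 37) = -239789 / 8556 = -28.03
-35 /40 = -7 /8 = -0.88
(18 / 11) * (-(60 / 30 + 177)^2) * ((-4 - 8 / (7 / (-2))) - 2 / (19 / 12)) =20762568 / 133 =156109.53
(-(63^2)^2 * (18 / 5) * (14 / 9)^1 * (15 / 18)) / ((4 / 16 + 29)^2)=-14521248 / 169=-85924.54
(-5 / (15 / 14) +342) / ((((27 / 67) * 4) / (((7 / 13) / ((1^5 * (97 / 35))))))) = 4152995 / 102141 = 40.66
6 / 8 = 3 / 4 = 0.75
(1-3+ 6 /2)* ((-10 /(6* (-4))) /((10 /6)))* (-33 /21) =-11 /28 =-0.39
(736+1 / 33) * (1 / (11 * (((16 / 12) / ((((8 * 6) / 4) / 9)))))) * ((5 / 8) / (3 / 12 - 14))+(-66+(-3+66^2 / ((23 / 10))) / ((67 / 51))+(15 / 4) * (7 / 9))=33799031407 / 24612852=1373.23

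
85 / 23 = 3.70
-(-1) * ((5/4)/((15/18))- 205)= -407/2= -203.50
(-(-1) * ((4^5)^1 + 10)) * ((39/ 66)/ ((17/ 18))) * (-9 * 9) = -890838/ 17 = -52402.24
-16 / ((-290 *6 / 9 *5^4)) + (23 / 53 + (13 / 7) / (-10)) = 0.25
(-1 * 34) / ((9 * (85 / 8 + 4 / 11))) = -2992 / 8703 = -0.34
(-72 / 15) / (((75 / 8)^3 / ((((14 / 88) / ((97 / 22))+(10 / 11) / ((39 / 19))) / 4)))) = -20409856 / 29259140625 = -0.00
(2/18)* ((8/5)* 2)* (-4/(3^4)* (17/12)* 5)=-0.12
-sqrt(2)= -1.41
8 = 8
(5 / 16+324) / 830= 5189 / 13280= 0.39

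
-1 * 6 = -6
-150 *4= -600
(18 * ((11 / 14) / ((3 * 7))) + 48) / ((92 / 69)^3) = 64395 / 3136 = 20.53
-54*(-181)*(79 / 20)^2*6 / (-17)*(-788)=18025362297 / 425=42412617.17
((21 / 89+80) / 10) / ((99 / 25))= 35705 / 17622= 2.03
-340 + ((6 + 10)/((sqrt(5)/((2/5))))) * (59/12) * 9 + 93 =-247 + 1416 * sqrt(5)/25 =-120.35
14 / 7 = 2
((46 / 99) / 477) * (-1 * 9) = -46 / 5247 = -0.01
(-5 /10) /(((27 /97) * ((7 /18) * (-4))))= 97 /84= 1.15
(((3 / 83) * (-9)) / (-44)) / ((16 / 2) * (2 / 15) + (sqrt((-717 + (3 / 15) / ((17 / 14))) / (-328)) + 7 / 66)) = -282285 / 26377981 + 1485 * sqrt(424689070) / 2268506366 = 0.00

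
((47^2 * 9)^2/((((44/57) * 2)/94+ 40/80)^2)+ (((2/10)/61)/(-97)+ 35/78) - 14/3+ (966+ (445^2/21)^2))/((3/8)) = 16320398063373737289654244/3895768021807935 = 4189263316.51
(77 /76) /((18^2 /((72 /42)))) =11 /2052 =0.01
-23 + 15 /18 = -133 /6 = -22.17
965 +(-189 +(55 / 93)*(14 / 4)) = 144721 / 186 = 778.07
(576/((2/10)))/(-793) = -2880/793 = -3.63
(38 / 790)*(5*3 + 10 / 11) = 665 / 869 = 0.77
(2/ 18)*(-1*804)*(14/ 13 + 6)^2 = -2268352/ 507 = -4474.07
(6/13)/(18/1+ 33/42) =84/3419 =0.02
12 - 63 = -51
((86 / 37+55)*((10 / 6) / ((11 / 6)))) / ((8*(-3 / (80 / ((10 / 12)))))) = -84840 / 407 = -208.45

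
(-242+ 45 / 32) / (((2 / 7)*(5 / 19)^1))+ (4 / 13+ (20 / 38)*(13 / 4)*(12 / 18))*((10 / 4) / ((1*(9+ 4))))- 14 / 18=-29596239773 / 9247680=-3200.40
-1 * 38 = -38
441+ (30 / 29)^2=371781 / 841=442.07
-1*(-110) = 110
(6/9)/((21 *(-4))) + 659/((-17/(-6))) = 498187/2142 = 232.58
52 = 52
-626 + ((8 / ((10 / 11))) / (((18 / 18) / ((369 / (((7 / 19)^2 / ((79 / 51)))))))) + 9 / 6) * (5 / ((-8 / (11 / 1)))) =-3404066989 / 13328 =-255407.19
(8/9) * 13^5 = 2970344/9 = 330038.22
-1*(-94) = 94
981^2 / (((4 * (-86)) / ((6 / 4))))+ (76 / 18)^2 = -232860251 / 55728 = -4178.51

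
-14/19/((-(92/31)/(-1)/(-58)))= 6293/437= 14.40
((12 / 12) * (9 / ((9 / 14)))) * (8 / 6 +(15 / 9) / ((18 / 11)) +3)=2023 / 27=74.93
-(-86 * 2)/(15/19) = 3268/15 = 217.87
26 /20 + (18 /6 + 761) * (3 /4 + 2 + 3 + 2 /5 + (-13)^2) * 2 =535261 /2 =267630.50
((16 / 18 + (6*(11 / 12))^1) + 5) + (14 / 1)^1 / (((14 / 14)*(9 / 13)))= 569 / 18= 31.61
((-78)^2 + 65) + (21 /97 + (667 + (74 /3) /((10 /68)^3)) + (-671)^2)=16907580362 /36375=464813.21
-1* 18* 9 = -162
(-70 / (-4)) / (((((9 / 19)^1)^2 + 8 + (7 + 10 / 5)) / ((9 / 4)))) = 113715 / 49744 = 2.29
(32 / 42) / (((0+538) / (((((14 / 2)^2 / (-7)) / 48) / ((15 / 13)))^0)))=0.00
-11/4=-2.75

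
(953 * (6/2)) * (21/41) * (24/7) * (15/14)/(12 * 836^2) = 128655/200583152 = 0.00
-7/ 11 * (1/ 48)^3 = -7/ 1216512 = -0.00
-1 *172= -172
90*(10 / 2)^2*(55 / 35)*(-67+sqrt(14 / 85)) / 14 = -829125 / 49+2475*sqrt(1190) / 833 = -16818.42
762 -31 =731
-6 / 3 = -2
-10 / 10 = -1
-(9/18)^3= -1/8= -0.12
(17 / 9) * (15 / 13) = 85 / 39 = 2.18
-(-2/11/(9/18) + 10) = -106/11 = -9.64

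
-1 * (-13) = 13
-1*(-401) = 401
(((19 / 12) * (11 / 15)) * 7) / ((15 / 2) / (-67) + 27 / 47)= 17.57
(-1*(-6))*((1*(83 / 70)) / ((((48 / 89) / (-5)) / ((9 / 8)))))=-74.20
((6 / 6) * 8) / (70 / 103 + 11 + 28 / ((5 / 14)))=4120 / 46391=0.09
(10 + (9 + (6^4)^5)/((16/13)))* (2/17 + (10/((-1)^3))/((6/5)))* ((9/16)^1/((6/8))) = -19915095023023146335/1088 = -18304315278513921.26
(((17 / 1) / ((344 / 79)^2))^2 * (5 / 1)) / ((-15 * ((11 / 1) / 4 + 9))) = -11256573409 / 493620163584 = -0.02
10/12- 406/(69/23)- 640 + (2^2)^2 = -1517/2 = -758.50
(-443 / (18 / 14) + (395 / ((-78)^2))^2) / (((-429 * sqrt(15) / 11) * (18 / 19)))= 242318156021 * sqrt(15) / 389768539680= 2.41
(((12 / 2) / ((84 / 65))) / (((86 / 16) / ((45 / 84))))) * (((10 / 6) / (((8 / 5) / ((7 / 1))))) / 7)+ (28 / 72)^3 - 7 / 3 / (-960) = 267027709 / 491520960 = 0.54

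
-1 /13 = -0.08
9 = 9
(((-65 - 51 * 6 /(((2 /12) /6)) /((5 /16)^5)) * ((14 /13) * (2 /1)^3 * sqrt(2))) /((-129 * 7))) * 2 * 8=2957136983296 * sqrt(2) /5240625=798000.85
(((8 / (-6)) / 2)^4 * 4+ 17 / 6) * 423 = 27589 / 18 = 1532.72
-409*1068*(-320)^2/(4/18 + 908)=-201282969600/4087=-49249564.37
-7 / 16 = -0.44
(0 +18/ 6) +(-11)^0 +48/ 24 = 6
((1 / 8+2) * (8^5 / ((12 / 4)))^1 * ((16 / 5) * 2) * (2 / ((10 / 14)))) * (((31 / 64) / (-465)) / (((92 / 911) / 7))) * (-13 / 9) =43379.43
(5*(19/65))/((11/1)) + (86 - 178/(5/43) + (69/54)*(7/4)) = -74256349/51480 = -1442.43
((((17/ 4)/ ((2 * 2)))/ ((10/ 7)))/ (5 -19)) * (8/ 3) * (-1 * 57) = 323/ 40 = 8.08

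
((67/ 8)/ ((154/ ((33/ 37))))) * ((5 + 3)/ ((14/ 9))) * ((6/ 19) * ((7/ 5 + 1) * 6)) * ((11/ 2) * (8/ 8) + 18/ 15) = 6544962/ 861175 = 7.60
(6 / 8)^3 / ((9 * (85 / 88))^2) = 121 / 21675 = 0.01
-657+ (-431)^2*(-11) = -2044028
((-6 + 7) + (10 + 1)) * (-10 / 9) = -40 / 3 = -13.33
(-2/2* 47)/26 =-47/26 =-1.81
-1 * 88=-88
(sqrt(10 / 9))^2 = 10 / 9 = 1.11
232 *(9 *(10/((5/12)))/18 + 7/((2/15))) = 14964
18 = 18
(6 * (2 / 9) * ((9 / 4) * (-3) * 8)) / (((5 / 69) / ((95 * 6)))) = -566352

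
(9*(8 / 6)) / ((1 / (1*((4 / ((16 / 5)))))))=15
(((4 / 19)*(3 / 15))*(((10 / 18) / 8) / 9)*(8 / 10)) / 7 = 2 / 53865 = 0.00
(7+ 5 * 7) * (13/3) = 182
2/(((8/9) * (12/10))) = 15/8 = 1.88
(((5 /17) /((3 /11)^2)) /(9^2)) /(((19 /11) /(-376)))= -2502280 /235467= -10.63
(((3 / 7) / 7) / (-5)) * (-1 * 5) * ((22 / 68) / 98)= 33 / 163268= 0.00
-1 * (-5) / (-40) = -1 / 8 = -0.12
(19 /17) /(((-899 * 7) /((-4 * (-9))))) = -684 /106981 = -0.01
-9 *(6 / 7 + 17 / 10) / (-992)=1611 / 69440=0.02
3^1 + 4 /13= 43 /13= 3.31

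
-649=-649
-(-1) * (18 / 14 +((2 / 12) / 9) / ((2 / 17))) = 1091 / 756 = 1.44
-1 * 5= -5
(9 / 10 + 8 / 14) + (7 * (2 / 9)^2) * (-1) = 6383 / 5670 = 1.13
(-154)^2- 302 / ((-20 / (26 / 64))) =7591083 / 320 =23722.13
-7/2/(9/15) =-35/6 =-5.83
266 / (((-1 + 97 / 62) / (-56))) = -131936 / 5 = -26387.20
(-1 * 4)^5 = -1024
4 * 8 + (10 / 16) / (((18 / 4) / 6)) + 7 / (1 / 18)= 953 / 6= 158.83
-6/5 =-1.20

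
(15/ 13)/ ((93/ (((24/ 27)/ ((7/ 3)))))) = 40/ 8463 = 0.00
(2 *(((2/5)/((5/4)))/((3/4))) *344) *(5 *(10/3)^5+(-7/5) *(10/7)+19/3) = 11031182848/18225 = 605277.52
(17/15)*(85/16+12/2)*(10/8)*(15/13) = 15385/832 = 18.49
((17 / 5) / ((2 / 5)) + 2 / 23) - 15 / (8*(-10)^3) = 316069 / 36800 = 8.59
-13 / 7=-1.86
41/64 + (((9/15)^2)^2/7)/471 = 28163603/43960000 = 0.64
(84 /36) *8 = 56 /3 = 18.67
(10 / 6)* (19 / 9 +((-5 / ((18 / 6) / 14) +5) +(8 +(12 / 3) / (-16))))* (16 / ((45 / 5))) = -6100 / 243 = -25.10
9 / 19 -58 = -1093 / 19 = -57.53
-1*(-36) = 36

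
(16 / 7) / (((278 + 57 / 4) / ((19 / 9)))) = 1216 / 73647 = 0.02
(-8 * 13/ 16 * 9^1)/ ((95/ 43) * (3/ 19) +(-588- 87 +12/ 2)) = 1677/ 19168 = 0.09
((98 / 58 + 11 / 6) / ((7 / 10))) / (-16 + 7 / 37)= -22681 / 71253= -0.32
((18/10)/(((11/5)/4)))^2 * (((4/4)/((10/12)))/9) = 864/605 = 1.43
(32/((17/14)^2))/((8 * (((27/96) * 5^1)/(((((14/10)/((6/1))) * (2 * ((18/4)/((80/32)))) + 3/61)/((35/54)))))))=29159424/11018125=2.65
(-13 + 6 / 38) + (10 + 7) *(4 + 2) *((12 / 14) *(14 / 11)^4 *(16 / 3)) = 336771404 / 278179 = 1210.63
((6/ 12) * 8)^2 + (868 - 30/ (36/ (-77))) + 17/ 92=261745/ 276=948.35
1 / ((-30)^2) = 1 / 900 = 0.00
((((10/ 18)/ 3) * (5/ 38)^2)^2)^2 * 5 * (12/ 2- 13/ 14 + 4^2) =360107421875/ 32348330026242338304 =0.00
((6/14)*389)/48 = 3.47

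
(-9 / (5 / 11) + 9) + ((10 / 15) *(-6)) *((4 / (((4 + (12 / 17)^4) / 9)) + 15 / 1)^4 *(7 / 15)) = -175464076462714478586534966 / 309572521991789253125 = -566794.74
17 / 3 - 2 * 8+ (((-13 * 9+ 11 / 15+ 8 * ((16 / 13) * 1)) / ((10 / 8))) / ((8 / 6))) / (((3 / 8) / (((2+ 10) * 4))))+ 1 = -7977868 / 975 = -8182.43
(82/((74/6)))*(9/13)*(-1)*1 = -2214/481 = -4.60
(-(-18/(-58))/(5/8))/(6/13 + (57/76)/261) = -1.07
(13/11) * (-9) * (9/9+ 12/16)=-819/44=-18.61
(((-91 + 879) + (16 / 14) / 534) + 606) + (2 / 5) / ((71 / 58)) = 925130254 / 663495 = 1394.33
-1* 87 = -87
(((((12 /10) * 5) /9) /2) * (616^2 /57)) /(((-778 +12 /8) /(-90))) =7589120 /29507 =257.20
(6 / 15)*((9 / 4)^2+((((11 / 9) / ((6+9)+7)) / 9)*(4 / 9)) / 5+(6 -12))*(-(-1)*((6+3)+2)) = -601073 / 145800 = -4.12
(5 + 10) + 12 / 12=16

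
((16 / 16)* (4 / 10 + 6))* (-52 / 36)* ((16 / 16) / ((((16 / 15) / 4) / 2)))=-208 / 3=-69.33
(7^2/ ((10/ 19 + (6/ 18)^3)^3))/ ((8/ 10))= 33076395765/ 96550276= 342.58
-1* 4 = -4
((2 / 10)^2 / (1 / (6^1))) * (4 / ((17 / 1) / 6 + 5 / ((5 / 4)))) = 144 / 1025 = 0.14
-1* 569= -569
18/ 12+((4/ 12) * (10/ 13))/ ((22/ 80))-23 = -20.57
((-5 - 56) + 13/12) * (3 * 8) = -1438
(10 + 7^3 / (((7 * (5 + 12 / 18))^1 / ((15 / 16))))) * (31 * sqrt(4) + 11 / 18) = 5550475 / 4896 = 1133.68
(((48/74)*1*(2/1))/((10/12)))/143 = 0.01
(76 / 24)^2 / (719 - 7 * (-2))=361 / 26388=0.01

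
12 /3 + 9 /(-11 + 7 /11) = 119 /38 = 3.13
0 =0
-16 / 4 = -4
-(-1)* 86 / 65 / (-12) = -43 / 390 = -0.11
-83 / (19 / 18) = -1494 / 19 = -78.63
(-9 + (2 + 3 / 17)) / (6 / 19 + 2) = -551 / 187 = -2.95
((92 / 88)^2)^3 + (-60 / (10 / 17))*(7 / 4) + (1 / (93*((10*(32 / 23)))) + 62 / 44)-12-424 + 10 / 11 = -2012897587597 / 3295103460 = -610.88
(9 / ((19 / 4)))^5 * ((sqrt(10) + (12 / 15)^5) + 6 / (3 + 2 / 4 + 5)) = 3320076791808 / 131542759375 + 60466176 * sqrt(10) / 2476099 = 102.46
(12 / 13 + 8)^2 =13456 / 169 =79.62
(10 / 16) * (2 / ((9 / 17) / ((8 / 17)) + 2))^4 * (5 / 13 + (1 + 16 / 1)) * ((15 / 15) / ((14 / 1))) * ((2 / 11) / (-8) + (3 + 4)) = 71047168 / 78203125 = 0.91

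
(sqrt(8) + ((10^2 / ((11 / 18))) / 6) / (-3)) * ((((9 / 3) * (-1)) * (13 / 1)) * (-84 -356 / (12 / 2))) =-559000 / 11 + 11180 * sqrt(2) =-35007.27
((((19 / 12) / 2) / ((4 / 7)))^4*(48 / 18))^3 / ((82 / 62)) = 949688951292636958766666191 / 1324745510476664983781376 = 716.88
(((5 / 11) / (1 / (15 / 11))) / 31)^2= 5625 / 14070001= 0.00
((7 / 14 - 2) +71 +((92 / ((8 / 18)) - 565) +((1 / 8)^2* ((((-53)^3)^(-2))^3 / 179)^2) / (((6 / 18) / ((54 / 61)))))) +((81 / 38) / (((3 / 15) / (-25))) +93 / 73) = -5694391180438939199290805205005268429443732283677880680277916182746886634693 / 10284747693218666270913082081844803093500780234862158752964691150368752864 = -553.67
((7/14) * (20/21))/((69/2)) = 20/1449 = 0.01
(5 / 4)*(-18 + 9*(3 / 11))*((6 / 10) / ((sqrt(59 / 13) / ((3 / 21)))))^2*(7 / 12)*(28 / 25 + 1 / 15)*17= -3363399 / 9086000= -0.37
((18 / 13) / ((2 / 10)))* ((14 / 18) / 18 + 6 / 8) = 1285 / 234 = 5.49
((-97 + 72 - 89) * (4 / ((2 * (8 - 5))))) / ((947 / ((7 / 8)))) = -133 / 1894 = -0.07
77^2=5929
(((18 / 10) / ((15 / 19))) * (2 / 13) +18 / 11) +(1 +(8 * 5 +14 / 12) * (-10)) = -4383088 / 10725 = -408.68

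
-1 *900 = -900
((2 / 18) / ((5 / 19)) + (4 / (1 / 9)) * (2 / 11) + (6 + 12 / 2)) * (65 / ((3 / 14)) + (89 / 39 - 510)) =-24946573 / 6435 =-3876.70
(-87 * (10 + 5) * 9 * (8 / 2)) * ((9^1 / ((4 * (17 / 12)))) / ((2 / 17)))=-634230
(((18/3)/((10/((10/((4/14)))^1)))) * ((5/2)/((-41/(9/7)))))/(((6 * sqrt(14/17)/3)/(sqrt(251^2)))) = -227.68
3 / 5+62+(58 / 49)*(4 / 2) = 15917 / 245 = 64.97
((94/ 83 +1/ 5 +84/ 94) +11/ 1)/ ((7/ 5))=257976/ 27307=9.45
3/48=1/16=0.06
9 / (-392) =-9 / 392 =-0.02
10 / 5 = 2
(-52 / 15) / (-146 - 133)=52 / 4185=0.01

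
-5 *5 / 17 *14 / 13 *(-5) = 1750 / 221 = 7.92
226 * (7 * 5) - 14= 7896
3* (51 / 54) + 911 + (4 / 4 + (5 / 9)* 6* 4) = 5569 / 6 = 928.17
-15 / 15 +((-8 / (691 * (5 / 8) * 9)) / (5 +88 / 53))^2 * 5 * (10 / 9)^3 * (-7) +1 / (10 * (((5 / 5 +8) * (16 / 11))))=-557840162302733501 / 562131646220403360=-0.99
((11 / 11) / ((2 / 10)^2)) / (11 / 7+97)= 35 / 138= 0.25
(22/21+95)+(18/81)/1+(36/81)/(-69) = 418457/4347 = 96.26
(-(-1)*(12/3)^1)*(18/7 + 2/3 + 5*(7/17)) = 7564/357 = 21.19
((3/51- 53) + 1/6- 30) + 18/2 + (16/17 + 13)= -59.83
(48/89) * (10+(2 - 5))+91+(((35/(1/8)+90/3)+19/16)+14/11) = 6378937/15664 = 407.24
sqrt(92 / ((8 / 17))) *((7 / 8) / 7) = sqrt(782) / 16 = 1.75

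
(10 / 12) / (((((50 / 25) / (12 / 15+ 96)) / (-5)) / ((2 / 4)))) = -605 / 6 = -100.83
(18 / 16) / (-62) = -9 / 496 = -0.02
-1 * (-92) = 92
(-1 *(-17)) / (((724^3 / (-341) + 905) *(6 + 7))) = -5797 / 4929532647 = -0.00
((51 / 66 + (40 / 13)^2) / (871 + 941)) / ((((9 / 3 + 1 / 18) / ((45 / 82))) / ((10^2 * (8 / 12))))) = 8566425 / 126599759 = 0.07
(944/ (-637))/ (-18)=472/ 5733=0.08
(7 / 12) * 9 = 21 / 4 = 5.25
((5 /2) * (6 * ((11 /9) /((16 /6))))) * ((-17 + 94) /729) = 4235 /5832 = 0.73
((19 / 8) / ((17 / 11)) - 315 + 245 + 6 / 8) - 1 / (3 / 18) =-10025 / 136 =-73.71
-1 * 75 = -75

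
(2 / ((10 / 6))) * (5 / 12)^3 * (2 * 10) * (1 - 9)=-125 / 9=-13.89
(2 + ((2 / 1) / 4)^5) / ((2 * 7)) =65 / 448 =0.15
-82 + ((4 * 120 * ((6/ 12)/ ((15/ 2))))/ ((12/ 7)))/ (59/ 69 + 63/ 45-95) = -375742/ 4571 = -82.20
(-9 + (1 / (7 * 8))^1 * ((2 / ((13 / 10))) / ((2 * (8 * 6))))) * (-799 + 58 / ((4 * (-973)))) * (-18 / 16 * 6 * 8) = -2200450208121 / 5666752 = -388308.90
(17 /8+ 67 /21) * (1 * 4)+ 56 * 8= 19709 /42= 469.26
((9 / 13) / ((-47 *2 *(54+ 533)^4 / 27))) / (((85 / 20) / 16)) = -7776 / 1233225614569507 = -0.00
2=2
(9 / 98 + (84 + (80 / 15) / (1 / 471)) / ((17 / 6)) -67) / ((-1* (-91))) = 1414979 / 151606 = 9.33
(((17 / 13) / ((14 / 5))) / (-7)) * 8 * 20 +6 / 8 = -25289 / 2548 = -9.93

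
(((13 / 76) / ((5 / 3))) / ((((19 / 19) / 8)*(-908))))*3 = -0.00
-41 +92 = 51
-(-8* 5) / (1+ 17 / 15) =75 / 4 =18.75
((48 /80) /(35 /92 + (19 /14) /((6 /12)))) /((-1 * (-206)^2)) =-0.00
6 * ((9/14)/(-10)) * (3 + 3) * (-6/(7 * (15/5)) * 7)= 4.63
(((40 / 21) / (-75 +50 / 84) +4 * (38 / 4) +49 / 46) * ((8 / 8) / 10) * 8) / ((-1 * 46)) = -1122389 / 1653125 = -0.68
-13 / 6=-2.17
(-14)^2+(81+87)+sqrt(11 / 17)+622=sqrt(187) / 17+986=986.80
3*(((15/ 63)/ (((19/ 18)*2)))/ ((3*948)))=0.00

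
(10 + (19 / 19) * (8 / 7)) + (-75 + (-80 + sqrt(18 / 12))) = -1007 / 7 + sqrt(6) / 2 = -142.63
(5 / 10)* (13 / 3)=13 / 6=2.17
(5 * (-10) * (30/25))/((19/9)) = -540/19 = -28.42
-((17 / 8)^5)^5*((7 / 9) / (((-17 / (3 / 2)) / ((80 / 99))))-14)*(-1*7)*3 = -84312600429794619487258196114631101 / 1870057127216379504623616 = -45085574768.13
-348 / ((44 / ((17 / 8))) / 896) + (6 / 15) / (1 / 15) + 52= -165010 / 11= -15000.91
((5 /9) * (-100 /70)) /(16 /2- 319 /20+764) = -1000 /952623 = -0.00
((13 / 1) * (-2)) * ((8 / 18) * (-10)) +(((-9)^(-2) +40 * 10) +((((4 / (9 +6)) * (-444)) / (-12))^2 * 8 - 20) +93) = 2768938 / 2025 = 1367.38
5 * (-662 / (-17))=3310 / 17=194.71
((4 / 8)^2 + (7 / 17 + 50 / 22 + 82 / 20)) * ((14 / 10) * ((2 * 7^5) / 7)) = 442175363 / 9350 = 47291.48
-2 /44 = -1 /22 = -0.05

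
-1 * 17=-17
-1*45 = -45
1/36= 0.03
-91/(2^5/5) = -455/32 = -14.22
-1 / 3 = -0.33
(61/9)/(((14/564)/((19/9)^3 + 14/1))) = 6391.71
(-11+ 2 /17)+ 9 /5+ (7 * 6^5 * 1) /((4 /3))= 3469268 /85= 40814.92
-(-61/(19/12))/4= 183/19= 9.63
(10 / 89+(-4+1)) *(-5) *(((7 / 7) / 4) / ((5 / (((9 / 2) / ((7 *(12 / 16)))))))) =771 / 1246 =0.62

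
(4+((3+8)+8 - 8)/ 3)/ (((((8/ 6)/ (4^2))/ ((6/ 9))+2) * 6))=92/ 153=0.60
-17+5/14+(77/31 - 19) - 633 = -289113/434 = -666.16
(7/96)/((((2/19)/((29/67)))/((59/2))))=227563/25728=8.84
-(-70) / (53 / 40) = 2800 / 53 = 52.83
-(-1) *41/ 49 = 41/ 49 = 0.84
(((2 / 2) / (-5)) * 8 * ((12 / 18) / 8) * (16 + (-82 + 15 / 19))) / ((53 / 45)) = 7434 / 1007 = 7.38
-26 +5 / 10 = -51 / 2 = -25.50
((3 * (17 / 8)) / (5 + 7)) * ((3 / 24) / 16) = 17 / 4096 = 0.00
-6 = -6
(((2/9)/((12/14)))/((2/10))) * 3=35/9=3.89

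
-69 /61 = -1.13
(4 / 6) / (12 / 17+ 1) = 34 / 87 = 0.39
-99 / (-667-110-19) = 99 / 796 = 0.12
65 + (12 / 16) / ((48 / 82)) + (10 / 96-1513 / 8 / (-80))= 131999 / 1920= 68.75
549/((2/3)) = 1647/2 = 823.50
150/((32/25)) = 1875/16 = 117.19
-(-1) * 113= 113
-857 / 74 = -11.58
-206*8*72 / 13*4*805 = -382072320 / 13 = -29390178.46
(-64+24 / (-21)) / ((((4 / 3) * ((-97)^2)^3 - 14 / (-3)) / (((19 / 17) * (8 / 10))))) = -0.00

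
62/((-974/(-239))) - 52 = -17915/487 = -36.79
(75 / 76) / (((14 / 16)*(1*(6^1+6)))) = 25 / 266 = 0.09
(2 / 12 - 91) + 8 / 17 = -9217 / 102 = -90.36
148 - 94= 54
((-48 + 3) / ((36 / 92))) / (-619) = 0.19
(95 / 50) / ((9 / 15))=19 / 6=3.17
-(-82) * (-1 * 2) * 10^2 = -16400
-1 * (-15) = 15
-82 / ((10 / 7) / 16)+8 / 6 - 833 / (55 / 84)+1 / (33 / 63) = -360917 / 165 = -2187.38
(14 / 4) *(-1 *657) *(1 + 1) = -4599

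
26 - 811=-785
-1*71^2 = -5041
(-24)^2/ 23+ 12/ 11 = 6612/ 253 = 26.13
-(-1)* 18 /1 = 18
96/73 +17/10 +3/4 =5497/1460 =3.77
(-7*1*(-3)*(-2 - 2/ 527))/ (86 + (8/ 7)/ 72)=-1397088/ 2855813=-0.49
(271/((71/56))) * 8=121408/71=1709.97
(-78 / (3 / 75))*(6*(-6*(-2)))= -140400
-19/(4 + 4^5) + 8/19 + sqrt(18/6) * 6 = 7863/19532 + 6 * sqrt(3) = 10.79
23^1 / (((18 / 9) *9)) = 1.28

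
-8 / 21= -0.38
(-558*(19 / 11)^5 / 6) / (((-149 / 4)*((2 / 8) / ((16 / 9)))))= 19650321664 / 71989797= 272.96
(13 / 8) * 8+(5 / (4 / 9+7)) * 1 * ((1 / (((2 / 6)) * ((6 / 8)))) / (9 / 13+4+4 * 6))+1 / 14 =4606113 / 349874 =13.17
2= 2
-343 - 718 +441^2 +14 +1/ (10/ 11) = 1934351/ 10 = 193435.10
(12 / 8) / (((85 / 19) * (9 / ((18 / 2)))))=57 / 170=0.34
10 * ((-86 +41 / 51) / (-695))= 1.23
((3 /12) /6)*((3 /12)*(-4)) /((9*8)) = -1 /1728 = -0.00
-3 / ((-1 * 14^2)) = 3 / 196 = 0.02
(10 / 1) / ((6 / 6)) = 10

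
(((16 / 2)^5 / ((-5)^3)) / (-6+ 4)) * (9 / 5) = 147456 / 625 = 235.93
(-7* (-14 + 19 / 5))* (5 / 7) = 51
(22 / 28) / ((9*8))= 11 / 1008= 0.01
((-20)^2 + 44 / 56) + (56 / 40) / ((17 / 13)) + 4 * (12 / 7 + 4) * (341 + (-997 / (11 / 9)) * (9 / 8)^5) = -170253638237 / 6702080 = -25403.10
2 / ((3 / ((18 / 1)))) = 12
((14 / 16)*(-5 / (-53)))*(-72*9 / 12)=-945 / 212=-4.46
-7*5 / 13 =-35 / 13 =-2.69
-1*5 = -5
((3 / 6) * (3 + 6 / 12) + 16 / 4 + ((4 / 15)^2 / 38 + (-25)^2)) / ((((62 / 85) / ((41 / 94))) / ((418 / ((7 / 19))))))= 1571208146761 / 3671640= 427930.88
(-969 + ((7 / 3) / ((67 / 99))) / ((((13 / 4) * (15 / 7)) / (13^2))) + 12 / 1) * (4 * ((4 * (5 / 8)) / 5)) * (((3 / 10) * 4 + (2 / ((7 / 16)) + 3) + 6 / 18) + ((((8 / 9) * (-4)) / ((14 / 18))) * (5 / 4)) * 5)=170859128 / 5025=34001.82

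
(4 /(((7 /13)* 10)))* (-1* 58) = -1508 /35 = -43.09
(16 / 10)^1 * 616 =4928 / 5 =985.60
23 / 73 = 0.32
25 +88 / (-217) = 5337 / 217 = 24.59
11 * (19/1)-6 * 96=-367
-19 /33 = -0.58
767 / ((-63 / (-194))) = 148798 / 63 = 2361.87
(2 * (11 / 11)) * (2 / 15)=4 / 15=0.27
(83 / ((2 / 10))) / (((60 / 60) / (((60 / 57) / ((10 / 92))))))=76360 / 19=4018.95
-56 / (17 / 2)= -112 / 17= -6.59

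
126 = 126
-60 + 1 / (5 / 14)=-286 / 5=-57.20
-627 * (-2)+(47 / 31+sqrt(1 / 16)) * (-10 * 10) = 33399 / 31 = 1077.39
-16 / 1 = -16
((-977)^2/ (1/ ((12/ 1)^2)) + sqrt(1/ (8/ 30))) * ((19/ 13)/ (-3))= -870530448/ 13 - 19 * sqrt(15)/ 78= -66963881.56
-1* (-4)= 4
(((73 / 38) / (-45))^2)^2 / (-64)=-28398241 / 547223091840000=-0.00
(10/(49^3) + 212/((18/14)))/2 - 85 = -2705882/1058841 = -2.56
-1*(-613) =613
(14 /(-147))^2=0.01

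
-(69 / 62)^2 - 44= -173897 / 3844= -45.24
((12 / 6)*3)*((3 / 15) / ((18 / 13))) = 13 / 15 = 0.87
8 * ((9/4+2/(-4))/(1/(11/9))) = 154/9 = 17.11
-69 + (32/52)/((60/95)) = -2653/39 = -68.03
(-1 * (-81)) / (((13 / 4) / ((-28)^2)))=254016 / 13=19539.69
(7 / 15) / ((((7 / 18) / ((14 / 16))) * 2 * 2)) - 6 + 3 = -219 / 80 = -2.74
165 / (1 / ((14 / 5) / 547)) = 462 / 547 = 0.84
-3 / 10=-0.30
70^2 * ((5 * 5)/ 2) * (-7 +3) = -245000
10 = 10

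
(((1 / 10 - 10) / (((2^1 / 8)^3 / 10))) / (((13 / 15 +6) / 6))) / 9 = -63360 / 103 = -615.15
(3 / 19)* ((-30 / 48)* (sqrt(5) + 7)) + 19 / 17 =1103 / 2584- 15* sqrt(5) / 152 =0.21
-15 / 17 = -0.88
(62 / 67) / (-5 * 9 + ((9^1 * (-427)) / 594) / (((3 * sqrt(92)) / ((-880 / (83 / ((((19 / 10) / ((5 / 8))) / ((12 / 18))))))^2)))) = 1903375286606250 / 12531826485426880243 - 4635062667558400 * sqrt(23) / 12531826485426880243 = -0.00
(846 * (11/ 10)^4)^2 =38355020218449/ 25000000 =1534200.81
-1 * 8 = -8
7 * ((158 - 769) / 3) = -4277 / 3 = -1425.67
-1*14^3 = -2744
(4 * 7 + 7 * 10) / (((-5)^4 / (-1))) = -98 / 625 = -0.16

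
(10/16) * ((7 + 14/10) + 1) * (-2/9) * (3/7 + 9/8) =-1363/672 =-2.03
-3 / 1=-3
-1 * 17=-17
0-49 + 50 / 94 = -2278 / 47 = -48.47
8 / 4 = 2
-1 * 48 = -48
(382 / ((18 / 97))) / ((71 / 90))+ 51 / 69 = 4262417 / 1633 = 2610.18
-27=-27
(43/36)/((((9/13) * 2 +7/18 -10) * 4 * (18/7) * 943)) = -559/37342800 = -0.00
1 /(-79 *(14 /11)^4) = -14641 /3034864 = -0.00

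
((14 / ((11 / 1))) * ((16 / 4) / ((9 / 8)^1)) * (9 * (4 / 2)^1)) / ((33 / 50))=44800 / 363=123.42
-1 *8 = -8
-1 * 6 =-6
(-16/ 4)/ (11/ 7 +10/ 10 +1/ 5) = -140/ 97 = -1.44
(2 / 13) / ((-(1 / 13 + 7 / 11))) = -11 / 51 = -0.22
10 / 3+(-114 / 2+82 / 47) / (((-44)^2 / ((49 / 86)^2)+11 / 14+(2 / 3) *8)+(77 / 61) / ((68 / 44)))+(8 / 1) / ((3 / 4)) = 13.99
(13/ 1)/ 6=13/ 6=2.17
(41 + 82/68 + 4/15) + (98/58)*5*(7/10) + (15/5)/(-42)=5002043/103530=48.31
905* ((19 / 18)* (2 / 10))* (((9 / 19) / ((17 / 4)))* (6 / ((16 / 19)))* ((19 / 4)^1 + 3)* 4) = 319827 / 68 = 4703.34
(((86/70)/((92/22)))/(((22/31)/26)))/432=17329/695520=0.02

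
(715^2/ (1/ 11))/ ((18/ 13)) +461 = 4061859.61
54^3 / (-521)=-157464 / 521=-302.23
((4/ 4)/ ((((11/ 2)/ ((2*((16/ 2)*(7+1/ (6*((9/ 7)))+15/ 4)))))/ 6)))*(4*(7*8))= 4211200/ 99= 42537.37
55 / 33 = 5 / 3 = 1.67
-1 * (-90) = 90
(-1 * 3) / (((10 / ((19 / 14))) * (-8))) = 57 / 1120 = 0.05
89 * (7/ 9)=623/ 9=69.22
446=446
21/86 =0.24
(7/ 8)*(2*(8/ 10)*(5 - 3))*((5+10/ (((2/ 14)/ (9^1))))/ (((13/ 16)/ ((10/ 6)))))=142240/ 39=3647.18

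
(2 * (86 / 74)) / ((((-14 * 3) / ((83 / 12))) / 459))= -182019 / 1036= -175.69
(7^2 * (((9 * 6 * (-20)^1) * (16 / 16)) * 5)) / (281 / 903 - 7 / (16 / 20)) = 955735200 / 30481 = 31355.11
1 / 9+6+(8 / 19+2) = 1459 / 171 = 8.53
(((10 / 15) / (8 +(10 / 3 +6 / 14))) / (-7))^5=-32 / 919358226007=-0.00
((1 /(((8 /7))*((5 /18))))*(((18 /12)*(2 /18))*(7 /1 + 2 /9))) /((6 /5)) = 455 /144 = 3.16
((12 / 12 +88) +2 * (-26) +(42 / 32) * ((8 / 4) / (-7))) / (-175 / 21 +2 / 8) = -879 / 194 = -4.53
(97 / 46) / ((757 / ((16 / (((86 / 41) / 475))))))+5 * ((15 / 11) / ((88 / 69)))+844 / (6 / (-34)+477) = 50547644141011 / 2937271775592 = 17.21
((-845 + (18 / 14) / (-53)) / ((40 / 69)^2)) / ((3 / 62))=-481983009 / 9275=-51965.82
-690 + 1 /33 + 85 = -19964 /33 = -604.97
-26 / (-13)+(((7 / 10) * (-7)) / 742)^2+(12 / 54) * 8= 38202841 / 10112400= 3.78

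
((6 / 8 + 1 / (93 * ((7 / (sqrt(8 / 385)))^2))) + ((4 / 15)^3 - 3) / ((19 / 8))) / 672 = -15155577851 / 20160678384000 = -0.00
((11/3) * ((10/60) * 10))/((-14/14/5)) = -275/9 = -30.56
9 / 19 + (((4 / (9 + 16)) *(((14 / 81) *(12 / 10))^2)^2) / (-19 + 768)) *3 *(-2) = 2665495418809 / 5627185171875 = 0.47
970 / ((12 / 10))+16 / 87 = 23447 / 29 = 808.52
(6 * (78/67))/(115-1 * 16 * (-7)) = 468/15209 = 0.03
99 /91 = 1.09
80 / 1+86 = 166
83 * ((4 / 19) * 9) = 2988 / 19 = 157.26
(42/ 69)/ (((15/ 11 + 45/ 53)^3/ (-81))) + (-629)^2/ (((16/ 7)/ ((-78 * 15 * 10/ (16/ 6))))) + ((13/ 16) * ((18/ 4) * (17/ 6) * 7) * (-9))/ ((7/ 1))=-11110144907309931057/ 14629288000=-759445361.07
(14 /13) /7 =2 /13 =0.15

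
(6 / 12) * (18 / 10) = 9 / 10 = 0.90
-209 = -209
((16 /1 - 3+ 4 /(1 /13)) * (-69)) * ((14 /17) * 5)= -313950 /17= -18467.65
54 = 54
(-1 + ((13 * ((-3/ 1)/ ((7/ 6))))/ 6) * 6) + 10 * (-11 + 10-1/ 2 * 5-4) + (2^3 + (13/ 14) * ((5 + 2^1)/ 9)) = -12689/ 126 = -100.71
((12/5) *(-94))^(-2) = 25/1272384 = 0.00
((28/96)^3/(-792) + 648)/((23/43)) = 305071998563/251817984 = 1211.48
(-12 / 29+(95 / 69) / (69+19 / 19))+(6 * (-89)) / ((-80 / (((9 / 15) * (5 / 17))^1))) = 7465667 / 9524760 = 0.78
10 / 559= 0.02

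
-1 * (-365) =365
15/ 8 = 1.88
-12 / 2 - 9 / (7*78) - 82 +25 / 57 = -908533 / 10374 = -87.58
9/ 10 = 0.90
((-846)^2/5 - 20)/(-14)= -357808/35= -10223.09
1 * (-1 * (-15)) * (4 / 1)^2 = 240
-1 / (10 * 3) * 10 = -1 / 3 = -0.33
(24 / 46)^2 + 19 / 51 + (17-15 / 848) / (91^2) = 122541224339 / 189454307952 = 0.65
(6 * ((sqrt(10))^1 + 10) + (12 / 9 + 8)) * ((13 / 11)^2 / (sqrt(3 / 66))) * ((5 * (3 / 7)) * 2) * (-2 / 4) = -175760 * sqrt(22) / 847 - 30420 * sqrt(55) / 847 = -1239.66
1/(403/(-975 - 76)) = -1051/403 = -2.61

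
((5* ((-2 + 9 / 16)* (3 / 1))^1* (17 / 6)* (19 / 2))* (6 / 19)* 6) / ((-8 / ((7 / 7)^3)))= 17595 / 128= 137.46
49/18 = 2.72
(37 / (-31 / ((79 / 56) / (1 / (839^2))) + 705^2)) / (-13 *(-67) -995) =-2057561083 / 3427290617689636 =-0.00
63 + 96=159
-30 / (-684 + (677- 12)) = 30 / 19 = 1.58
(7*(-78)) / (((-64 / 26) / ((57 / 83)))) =202293 / 1328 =152.33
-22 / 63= -0.35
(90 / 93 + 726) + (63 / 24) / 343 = 8834205 / 12152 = 726.98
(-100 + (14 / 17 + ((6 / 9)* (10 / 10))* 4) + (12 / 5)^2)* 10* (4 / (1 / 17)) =-925648 / 15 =-61709.87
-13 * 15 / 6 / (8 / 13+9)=-169 / 50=-3.38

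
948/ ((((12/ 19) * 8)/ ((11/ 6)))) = 16511/ 48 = 343.98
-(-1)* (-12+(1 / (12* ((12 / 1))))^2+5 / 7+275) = 38278663 / 145152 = 263.71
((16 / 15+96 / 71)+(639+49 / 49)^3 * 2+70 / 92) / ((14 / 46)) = 25684869275771 / 14910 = 1722660581.88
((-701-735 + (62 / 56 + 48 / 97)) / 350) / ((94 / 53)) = -8259149 / 3574256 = -2.31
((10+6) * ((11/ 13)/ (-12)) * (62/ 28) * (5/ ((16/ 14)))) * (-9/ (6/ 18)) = 15345/ 52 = 295.10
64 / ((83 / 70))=4480 / 83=53.98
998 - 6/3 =996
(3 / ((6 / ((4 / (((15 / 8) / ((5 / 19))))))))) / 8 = 2 / 57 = 0.04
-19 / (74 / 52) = -494 / 37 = -13.35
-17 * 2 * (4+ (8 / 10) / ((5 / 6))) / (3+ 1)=-42.16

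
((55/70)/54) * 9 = 11/84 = 0.13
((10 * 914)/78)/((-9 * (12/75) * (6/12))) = -57125/351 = -162.75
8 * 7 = 56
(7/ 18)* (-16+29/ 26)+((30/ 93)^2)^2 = -277459821/ 48023092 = -5.78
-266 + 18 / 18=-265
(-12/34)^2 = 36/289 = 0.12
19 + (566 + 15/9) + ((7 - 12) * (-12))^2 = 4186.67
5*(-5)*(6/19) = -150/19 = -7.89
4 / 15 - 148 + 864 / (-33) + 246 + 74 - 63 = 13709 / 165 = 83.08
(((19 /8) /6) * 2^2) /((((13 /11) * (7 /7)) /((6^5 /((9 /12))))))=180576 /13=13890.46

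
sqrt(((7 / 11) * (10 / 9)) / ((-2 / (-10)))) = 5 * sqrt(154) / 33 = 1.88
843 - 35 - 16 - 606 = 186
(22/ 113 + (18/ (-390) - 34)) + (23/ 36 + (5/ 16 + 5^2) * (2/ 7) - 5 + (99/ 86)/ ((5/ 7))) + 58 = 28.63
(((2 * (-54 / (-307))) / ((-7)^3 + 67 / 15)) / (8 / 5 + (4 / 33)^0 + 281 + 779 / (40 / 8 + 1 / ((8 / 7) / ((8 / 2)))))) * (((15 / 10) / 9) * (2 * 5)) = -6375 / 1381226156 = -0.00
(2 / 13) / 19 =2 / 247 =0.01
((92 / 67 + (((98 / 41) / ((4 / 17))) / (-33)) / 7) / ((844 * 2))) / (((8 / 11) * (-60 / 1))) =-0.00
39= 39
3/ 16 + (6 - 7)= -0.81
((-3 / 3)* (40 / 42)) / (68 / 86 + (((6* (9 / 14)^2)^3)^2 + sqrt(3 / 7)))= -966802818481248364373973205760 / 236744510413577671224543947119419 + 592220907014549086421073920* sqrt(21) / 236744510413577671224543947119419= -0.00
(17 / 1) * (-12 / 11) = -18.55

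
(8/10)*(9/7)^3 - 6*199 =-2044794/1715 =-1192.30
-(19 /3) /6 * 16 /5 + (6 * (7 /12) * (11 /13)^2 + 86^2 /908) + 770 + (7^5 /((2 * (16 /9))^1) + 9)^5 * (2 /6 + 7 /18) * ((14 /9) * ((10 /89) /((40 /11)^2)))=3752242056708020413866537345664951 /164973790164418560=22744473852291365.65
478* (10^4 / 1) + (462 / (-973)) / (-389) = 258459380066 / 54071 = 4780000.00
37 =37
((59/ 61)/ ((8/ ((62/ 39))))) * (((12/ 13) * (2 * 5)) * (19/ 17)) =347510/ 175253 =1.98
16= 16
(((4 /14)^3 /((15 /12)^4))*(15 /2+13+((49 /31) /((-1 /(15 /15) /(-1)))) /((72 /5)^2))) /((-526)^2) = 26365256 /37233370085625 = 0.00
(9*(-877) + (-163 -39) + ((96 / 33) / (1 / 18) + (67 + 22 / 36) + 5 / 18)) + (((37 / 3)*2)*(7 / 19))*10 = -14829560 / 1881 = -7883.87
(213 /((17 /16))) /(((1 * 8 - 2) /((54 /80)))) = 22.55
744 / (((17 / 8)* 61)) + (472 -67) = 425937 / 1037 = 410.74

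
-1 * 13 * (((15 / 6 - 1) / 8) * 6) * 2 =-29.25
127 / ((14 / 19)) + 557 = 10211 / 14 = 729.36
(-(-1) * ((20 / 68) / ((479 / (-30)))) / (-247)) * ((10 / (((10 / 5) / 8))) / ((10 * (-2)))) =-300 / 2011321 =-0.00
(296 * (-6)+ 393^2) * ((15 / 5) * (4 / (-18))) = -101782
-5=-5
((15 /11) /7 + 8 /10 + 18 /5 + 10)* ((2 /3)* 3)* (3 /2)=16857 /385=43.78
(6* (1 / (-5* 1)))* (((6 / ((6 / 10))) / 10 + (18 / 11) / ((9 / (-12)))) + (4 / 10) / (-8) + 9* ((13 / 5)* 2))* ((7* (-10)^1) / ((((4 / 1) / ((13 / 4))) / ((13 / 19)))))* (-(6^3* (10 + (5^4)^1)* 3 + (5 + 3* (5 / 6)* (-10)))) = -731961109425 / 836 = -875551566.30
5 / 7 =0.71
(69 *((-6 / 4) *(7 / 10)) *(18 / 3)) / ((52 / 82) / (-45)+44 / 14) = -11228301 / 80816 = -138.94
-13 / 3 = -4.33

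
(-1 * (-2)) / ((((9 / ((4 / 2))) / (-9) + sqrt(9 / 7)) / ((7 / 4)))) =49 / 29 + 42 * sqrt(7) / 29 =5.52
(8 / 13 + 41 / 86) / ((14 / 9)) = 10989 / 15652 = 0.70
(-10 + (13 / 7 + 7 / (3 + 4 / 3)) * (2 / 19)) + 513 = 870319 / 1729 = 503.37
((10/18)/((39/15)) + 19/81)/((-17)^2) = 472/304317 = 0.00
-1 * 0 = 0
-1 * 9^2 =-81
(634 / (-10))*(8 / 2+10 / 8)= -6657 / 20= -332.85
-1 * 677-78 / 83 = -677.94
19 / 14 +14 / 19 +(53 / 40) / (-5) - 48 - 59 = -2797549 / 26600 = -105.17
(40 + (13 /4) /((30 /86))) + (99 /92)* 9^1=40711 /690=59.00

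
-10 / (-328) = 5 / 164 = 0.03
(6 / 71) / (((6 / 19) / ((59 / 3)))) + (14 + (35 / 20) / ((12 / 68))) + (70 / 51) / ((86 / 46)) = 18630631 / 622812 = 29.91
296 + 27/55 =16307/55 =296.49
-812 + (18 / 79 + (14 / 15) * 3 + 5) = -317569 / 395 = -803.97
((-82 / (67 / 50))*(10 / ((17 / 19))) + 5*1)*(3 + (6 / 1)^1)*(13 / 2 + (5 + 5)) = -100821.59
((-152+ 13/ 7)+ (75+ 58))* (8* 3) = -2880/ 7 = -411.43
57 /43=1.33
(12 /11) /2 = 6 /11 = 0.55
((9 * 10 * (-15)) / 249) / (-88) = 225 / 3652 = 0.06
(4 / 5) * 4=16 / 5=3.20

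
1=1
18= 18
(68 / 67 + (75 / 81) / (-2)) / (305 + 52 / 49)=97853 / 54259146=0.00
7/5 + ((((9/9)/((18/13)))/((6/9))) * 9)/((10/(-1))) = 17/40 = 0.42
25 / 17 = 1.47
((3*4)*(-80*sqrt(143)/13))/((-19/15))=14400*sqrt(143)/247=697.16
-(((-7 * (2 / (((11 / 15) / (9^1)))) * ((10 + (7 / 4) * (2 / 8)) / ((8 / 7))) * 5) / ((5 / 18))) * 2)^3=982803031319820713625 / 5451776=180272085889042.53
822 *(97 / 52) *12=239202 / 13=18400.15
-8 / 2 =-4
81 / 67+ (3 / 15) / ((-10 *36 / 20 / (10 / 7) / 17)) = 0.94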